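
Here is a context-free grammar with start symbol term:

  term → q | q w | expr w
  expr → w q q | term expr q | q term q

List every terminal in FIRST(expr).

{ q, w }

expr → w q q contributes {w}.
From expr → term expr q: add FIRST(term) = { q, w }.
expr → q term q contributes {q}.
Union: FIRST(expr) = { q, w }.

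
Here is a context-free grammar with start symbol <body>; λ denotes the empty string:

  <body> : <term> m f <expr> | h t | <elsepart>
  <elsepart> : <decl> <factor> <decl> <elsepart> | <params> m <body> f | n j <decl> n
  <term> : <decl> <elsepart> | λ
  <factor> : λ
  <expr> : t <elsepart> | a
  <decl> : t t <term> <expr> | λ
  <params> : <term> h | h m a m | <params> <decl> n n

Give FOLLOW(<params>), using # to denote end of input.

{ m, n, t }

In <elsepart> : <params> m <body> f: add FIRST(m <body> f) = { m }.
In <params> : <params> <decl> n n: add FIRST(<decl> n n) = { n, t }.
Union: FOLLOW(<params>) = { m, n, t }.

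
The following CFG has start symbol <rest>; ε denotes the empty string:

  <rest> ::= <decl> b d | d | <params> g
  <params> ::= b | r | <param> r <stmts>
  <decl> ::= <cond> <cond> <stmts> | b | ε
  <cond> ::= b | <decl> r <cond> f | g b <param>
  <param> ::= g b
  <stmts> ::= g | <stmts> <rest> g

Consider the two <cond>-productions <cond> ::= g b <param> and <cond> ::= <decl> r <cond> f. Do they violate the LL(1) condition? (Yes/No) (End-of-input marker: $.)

Yes

FIRST(g b <param>) = { g } and FIRST(<decl> r <cond> f) = { b, g, r }.
Both contain g, so the two alternatives are not disjoint — LL(1) conflict.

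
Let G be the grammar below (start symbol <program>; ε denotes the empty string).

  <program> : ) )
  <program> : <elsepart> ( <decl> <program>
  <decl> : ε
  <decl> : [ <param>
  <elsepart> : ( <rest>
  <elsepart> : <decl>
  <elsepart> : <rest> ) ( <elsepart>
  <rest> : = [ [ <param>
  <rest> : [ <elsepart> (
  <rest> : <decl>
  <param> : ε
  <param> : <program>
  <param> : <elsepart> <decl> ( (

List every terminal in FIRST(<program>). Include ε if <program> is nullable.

<program> : ) ) contributes {)}.
From <program> : <elsepart> ( <decl> <program>: <elsepart> nullable, take FIRST(<elsepart>) ∪ {(} = { (, ), =, [ }.
Union: FIRST(<program>) = { (, ), =, [ }.

{ (, ), =, [ }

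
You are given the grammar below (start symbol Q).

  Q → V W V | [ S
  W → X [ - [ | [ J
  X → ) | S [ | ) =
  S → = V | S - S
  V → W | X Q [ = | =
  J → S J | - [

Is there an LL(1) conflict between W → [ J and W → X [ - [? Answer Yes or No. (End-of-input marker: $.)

FIRST([ J) = { [ } and FIRST(X [ - [) = { ), = }.
The FIRST sets are disjoint and neither alternative is nullable — no conflict.

No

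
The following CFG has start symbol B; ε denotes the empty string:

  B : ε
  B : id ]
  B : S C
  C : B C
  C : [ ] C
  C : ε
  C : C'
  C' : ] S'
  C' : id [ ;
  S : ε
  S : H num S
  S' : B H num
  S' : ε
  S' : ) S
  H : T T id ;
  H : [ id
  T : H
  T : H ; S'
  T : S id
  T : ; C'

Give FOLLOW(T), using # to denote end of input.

In H : T T id ;: add FIRST(T id ;) = { ;, [, id }.
In H : T T id ;: add FIRST(id ;) = { id }.
Union: FOLLOW(T) = { ;, [, id }.

{ ;, [, id }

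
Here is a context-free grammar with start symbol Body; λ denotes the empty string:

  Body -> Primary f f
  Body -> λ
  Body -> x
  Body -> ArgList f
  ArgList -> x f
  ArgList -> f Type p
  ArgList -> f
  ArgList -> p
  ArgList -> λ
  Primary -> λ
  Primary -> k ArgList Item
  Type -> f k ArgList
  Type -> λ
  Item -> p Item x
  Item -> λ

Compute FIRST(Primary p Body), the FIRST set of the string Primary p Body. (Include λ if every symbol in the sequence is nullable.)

{ k, p }

Add FIRST(Primary)\{λ} = { k }; Primary is nullable, continue.
p is a terminal; add {p} and stop.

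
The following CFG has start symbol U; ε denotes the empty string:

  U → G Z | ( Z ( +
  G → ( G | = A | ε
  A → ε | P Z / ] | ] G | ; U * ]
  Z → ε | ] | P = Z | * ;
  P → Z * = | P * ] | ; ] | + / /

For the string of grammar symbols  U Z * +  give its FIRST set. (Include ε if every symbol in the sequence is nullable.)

{ (, *, +, ;, =, ] }

Add FIRST(U)\{ε} = { (, *, +, ;, =, ] }; U is nullable, continue.
Add FIRST(Z)\{ε} = { *, +, ;, ] }; Z is nullable, continue.
* is a terminal; add {*} and stop.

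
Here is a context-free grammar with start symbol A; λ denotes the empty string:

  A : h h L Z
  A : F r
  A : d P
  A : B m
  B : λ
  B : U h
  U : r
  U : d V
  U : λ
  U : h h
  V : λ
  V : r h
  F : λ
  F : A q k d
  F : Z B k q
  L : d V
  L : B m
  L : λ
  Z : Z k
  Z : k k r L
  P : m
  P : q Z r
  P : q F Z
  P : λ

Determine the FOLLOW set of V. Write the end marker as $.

{ $, d, h, k, q, r }

In U : d V: V is at the end, add FOLLOW(U) = { h }.
In L : d V: V is at the end, add FOLLOW(L) = { $, d, h, k, q, r }.
Union: FOLLOW(V) = { $, d, h, k, q, r }.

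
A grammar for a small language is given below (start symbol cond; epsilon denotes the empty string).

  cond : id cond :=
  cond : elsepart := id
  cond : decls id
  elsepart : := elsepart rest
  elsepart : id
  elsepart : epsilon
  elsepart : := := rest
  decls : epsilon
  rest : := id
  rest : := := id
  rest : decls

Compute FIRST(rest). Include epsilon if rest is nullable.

{ :=, epsilon }

rest : := id contributes {:=}.
rest : := := id contributes {:=}.
From rest : decls: add FIRST(decls) = { epsilon } (including epsilon since decls is nullable).
Union: FIRST(rest) = { :=, epsilon }.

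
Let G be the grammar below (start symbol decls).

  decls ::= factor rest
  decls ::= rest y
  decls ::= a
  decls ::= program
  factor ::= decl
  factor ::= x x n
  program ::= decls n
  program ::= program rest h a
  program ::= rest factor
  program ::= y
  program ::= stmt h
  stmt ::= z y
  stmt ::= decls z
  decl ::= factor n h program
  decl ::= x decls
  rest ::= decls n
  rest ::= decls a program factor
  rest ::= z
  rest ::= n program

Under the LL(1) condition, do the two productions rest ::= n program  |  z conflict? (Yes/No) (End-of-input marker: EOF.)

No

FIRST(n program) = { n } and FIRST(z) = { z }.
The FIRST sets are disjoint and neither alternative is nullable — no conflict.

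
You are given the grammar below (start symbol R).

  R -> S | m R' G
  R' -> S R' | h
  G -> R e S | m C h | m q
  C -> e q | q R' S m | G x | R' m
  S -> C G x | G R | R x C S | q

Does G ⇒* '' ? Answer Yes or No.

No

No nonterminal in this grammar is nullable.
No production of G has an RHS whose symbols are all nullable, so G is not nullable.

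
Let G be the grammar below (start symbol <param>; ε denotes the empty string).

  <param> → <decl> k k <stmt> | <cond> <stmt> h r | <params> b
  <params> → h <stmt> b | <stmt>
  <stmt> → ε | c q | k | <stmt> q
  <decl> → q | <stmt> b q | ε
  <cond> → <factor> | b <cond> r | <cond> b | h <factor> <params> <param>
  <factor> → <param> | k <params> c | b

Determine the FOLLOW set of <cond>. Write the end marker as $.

In <param> → <cond> <stmt> h r: add FIRST(<stmt> h r) = { c, h, k, q }.
In <cond> → b <cond> r: add FIRST(r) = { r }.
In <cond> → <cond> b: add FIRST(b) = { b }.
Union: FOLLOW(<cond>) = { b, c, h, k, q, r }.

{ b, c, h, k, q, r }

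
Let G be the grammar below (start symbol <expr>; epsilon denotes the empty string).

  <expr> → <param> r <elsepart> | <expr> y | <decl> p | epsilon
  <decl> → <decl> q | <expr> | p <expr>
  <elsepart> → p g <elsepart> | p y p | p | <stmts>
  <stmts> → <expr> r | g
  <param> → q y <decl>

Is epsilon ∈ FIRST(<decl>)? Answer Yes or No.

<decl> → <expr> and each of <expr> is nullable, so <decl> ⇒* epsilon.

Yes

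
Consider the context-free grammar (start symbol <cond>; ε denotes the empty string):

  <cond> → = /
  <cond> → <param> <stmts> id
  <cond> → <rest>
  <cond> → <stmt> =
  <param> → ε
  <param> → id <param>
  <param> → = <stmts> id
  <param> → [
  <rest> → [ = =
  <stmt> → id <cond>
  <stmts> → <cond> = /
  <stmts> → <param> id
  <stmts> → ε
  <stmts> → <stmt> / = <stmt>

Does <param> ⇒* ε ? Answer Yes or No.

<param> has an ε-production, so <param> ⇒ ε.

Yes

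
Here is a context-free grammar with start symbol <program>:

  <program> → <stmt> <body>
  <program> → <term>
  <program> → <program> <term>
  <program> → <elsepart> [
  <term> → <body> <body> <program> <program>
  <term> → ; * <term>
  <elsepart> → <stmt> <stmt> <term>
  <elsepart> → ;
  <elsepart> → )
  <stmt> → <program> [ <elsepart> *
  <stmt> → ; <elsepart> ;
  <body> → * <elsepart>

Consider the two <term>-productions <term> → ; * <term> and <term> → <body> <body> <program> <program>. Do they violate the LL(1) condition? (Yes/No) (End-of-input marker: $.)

FIRST(; * <term>) = { ; } and FIRST(<body> <body> <program> <program>) = { * }.
The FIRST sets are disjoint and neither alternative is nullable — no conflict.

No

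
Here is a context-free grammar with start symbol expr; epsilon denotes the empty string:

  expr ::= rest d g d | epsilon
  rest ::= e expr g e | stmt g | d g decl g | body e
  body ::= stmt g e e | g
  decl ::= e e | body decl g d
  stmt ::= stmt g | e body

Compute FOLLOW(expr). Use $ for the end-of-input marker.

expr is the start symbol, so $ ∈ FOLLOW(expr).
In rest ::= e expr g e: add FIRST(g e) = { g }.
Union: FOLLOW(expr) = { $, g }.

{ $, g }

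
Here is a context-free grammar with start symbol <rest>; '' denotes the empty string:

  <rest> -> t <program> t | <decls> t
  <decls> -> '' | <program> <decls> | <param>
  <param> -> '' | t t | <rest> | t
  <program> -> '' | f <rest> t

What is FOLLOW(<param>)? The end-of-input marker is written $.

In <decls> -> <param>: <param> is at the end, add FOLLOW(<decls>) = { t }.
Union: FOLLOW(<param>) = { t }.

{ t }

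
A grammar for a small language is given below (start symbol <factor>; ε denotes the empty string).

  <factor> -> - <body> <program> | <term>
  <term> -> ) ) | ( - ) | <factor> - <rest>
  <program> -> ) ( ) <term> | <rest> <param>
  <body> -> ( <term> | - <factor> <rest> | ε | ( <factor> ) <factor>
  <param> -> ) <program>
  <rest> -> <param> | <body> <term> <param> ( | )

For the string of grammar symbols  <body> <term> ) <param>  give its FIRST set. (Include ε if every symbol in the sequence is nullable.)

Add FIRST(<body>)\{ε} = { (, - }; <body> is nullable, continue.
Add FIRST(<term>) = { (, ), - }; <term> is not nullable, stop.

{ (, ), - }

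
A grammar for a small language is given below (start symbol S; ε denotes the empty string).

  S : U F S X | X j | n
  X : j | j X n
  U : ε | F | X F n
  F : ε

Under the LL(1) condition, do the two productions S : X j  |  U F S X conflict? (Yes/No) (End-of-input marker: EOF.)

FIRST(X j) = { j } and FIRST(U F S X) = { j, n }.
Both contain j, so the two alternatives are not disjoint — LL(1) conflict.

Yes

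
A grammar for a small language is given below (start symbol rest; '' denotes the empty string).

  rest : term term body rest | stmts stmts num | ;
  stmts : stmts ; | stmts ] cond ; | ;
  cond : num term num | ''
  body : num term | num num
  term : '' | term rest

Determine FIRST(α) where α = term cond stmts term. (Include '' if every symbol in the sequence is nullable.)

Add FIRST(term)\{''} = { ;, num }; term is nullable, continue.
Add FIRST(cond)\{''} = { num }; cond is nullable, continue.
Add FIRST(stmts) = { ; }; stmts is not nullable, stop.

{ ;, num }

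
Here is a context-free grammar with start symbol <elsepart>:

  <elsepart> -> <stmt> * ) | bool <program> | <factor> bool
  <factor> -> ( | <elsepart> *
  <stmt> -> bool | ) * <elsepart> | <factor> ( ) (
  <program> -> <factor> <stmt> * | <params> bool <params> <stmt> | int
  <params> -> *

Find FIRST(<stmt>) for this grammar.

<stmt> -> bool contributes {bool}.
<stmt> -> ) * <elsepart> contributes {)}.
From <stmt> -> <factor> ( ) (: add FIRST(<factor>) = { (, ), bool }.
Union: FIRST(<stmt>) = { (, ), bool }.

{ (, ), bool }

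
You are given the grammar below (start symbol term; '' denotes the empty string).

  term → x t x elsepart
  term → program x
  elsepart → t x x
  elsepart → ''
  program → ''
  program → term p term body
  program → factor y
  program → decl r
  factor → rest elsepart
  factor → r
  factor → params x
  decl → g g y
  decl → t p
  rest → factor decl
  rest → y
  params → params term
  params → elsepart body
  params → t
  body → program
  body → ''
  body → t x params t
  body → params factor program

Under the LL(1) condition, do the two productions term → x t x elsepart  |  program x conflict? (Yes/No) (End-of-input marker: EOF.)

Yes

FIRST(x t x elsepart) = { x } and FIRST(program x) = { g, r, t, x, y }.
Both contain x, so the two alternatives are not disjoint — LL(1) conflict.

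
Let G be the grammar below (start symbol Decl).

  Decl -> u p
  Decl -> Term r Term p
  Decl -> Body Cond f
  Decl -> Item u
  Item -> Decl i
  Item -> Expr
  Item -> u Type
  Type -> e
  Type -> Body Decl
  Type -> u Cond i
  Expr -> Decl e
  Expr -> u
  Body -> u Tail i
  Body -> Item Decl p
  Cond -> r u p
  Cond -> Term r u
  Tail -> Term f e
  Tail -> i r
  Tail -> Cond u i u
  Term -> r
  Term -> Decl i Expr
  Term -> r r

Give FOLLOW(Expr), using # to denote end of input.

In Item -> Expr: Expr is at the end, add FOLLOW(Item) = { r, u }.
In Term -> Decl i Expr: Expr is at the end, add FOLLOW(Term) = { f, p, r }.
Union: FOLLOW(Expr) = { f, p, r, u }.

{ f, p, r, u }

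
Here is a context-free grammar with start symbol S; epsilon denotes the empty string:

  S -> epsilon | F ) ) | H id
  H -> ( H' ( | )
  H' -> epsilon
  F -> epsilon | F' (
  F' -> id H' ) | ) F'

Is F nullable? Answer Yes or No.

Yes

F has an epsilon-production, so F ⇒ epsilon.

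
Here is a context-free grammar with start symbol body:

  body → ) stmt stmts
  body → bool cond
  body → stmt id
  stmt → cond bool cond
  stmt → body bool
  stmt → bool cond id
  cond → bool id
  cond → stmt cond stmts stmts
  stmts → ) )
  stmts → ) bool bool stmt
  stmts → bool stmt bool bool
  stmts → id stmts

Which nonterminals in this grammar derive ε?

No nonterminal has an empty production or an RHS whose symbols are all nullable.

{ } (none)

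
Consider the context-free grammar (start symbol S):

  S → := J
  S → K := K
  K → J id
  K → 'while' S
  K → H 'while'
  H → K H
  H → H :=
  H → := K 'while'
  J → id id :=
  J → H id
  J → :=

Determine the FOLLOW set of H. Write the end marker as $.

{ 'while', :=, id }

In K → H 'while': add FIRST('while') = { 'while' }.
In H → K H: H is at the end, add FOLLOW(H) = { 'while', :=, id }.
In H → H :=: add FIRST(:=) = { := }.
In J → H id: add FIRST(id) = { id }.
Union: FOLLOW(H) = { 'while', :=, id }.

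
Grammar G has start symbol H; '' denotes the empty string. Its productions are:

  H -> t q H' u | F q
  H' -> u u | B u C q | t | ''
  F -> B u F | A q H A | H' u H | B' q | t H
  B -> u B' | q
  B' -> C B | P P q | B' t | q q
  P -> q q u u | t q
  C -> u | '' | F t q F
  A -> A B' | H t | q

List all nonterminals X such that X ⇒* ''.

Directly nullable (have an ''-production): H', C.
No other nonterminal has a production whose RHS symbols are all nullable.

{ C, H' }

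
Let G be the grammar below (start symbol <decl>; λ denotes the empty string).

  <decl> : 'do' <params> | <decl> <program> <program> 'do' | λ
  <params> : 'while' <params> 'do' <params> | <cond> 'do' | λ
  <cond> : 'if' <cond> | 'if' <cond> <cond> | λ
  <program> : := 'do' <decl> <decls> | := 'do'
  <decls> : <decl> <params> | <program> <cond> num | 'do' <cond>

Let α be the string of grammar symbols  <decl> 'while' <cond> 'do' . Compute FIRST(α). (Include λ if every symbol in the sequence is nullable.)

Add FIRST(<decl>)\{λ} = { 'do', := }; <decl> is nullable, continue.
'while' is a terminal; add {'while'} and stop.

{ 'do', 'while', := }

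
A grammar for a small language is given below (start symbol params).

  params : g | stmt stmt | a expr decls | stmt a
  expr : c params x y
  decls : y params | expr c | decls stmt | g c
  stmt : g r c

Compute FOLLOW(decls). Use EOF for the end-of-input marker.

{ EOF, g, x }

In params : a expr decls: decls is at the end, add FOLLOW(params) = { EOF, g, x }.
In decls : decls stmt: add FIRST(stmt) = { g }.
Union: FOLLOW(decls) = { EOF, g, x }.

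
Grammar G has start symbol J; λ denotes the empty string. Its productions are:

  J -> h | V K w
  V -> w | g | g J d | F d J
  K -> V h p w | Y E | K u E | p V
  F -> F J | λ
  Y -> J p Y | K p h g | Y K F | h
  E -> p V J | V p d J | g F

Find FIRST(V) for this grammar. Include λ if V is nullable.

{ d, g, h, w }

V -> w contributes {w}.
V -> g contributes {g}.
V -> g J d contributes {g}.
From V -> F d J: F nullable, take FIRST(F) ∪ {d} = { d, g, h, w }.
Union: FIRST(V) = { d, g, h, w }.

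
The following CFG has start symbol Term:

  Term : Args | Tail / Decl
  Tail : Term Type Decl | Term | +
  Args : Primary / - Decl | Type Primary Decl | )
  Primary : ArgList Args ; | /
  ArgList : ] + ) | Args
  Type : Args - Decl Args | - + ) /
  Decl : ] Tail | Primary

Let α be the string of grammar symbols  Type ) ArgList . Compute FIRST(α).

Add FIRST(Type) = { ), -, /, ] }; Type is not nullable, stop.

{ ), -, /, ] }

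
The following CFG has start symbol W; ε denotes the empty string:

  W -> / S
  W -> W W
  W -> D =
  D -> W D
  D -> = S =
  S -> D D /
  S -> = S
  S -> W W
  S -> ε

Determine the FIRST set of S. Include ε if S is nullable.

From S -> D D /: add FIRST(D) = { /, = }.
S -> = S contributes {=}.
From S -> W W: add FIRST(W) = { /, = }.
S -> ε contributes ε.
Union: FIRST(S) = { /, =, ε }.

{ /, =, ε }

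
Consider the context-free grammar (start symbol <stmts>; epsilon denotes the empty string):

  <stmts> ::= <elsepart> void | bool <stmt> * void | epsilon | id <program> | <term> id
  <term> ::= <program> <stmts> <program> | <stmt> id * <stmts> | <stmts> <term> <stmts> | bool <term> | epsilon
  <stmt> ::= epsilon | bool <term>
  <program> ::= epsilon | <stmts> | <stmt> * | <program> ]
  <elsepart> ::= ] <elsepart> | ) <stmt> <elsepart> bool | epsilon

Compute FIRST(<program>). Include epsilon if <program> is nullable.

{ ), *, ], bool, id, void, epsilon }

<program> ::= epsilon contributes epsilon.
From <program> ::= <stmts>: add FIRST(<stmts>) = { ), *, ], bool, id, void, epsilon } (including epsilon since <stmts> is nullable).
From <program> ::= <stmt> *: <stmt> nullable, take FIRST(<stmt>) ∪ {*} = { *, bool }.
From <program> ::= <program> ]: <program> nullable, take FIRST(<program>) ∪ {]} = { ), *, ], bool, id, void }.
Union: FIRST(<program>) = { ), *, ], bool, id, void, epsilon }.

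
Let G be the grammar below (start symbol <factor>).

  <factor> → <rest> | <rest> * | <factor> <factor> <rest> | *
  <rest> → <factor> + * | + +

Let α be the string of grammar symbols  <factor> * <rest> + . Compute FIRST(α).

{ *, + }

Add FIRST(<factor>) = { *, + }; <factor> is not nullable, stop.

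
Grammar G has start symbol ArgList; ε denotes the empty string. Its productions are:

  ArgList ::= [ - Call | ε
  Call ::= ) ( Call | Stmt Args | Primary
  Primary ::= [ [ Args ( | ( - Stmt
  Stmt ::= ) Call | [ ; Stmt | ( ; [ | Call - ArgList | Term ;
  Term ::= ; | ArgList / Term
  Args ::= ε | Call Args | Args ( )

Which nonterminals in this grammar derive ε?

Directly nullable (have an ε-production): ArgList, Args.
No other nonterminal has a production whose RHS symbols are all nullable.

{ ArgList, Args }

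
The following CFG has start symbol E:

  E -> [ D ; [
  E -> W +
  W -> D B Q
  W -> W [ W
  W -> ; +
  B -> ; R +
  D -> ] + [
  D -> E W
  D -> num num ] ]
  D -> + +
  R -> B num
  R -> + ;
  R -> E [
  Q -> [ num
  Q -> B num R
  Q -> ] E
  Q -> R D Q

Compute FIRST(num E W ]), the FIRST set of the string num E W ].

{ num }

num is a terminal; add {num} and stop.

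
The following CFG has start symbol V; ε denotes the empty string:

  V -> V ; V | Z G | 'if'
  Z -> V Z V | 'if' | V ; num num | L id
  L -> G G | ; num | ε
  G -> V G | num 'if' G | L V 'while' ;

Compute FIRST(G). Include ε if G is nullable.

{ 'if', ;, id, num }

From G -> V G: add FIRST(V) = { 'if', ;, id, num }.
G -> num 'if' G contributes {num}.
From G -> L V 'while' ;: L nullable, take FIRST(L) ∪ FIRST(V) = { 'if', ;, id, num }.
Union: FIRST(G) = { 'if', ;, id, num }.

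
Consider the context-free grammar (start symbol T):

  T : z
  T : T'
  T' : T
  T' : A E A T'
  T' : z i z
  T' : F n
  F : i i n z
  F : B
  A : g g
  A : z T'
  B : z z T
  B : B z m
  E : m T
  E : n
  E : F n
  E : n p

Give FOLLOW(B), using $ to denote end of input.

{ n, z }

In F : B: B is at the end, add FOLLOW(F) = { n }.
In B : B z m: add FIRST(z m) = { z }.
Union: FOLLOW(B) = { n, z }.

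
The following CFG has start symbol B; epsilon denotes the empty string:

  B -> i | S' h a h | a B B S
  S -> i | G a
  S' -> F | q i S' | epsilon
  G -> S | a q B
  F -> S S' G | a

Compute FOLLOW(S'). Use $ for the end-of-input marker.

{ a, h, i }

In B -> S' h a h: add FIRST(h a h) = { h }.
In S' -> q i S': S' is at the end, add FOLLOW(S') = { a, h, i }.
In F -> S S' G: add FIRST(G) = { a, i }.
Union: FOLLOW(S') = { a, h, i }.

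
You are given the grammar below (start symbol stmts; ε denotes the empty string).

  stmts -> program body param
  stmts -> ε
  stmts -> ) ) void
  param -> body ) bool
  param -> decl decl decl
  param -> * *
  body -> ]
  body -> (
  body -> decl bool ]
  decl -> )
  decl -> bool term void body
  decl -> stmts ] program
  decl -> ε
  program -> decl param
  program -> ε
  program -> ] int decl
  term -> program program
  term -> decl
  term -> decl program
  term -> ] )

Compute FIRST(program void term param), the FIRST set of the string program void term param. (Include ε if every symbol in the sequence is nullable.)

Add FIRST(program)\{ε} = { (, ), *, ], bool }; program is nullable, continue.
void is a terminal; add {void} and stop.

{ (, ), *, ], bool, void }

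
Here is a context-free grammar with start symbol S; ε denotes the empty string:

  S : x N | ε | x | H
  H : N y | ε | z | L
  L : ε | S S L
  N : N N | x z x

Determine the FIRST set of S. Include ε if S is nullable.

S : x N contributes {x}.
S : ε contributes ε.
S : x contributes {x}.
From S : H: add FIRST(H) = { x, z, ε } (including ε since H is nullable).
Union: FIRST(S) = { x, z, ε }.

{ x, z, ε }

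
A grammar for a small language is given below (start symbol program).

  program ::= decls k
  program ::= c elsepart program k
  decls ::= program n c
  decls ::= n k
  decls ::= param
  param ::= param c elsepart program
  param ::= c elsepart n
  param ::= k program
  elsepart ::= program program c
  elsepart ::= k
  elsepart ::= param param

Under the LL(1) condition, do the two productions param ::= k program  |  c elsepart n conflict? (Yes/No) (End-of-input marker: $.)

FIRST(k program) = { k } and FIRST(c elsepart n) = { c }.
The FIRST sets are disjoint and neither alternative is nullable — no conflict.

No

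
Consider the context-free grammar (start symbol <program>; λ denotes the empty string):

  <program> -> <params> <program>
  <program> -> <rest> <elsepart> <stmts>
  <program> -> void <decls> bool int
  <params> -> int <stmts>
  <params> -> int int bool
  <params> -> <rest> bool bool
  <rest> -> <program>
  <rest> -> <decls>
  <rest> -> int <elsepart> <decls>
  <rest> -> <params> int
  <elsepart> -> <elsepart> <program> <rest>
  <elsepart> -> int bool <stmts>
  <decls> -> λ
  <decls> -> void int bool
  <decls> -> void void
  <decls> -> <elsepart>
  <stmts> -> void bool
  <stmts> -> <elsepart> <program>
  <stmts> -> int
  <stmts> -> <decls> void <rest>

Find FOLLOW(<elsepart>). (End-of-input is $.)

{ $, bool, int, void }

In <program> -> <rest> <elsepart> <stmts>: add FIRST(<stmts>) = { int, void }.
In <rest> -> int <elsepart> <decls>: add FIRST(<decls>)\{λ} = { int, void }.
  Since <decls> is nullable, also add FOLLOW(<rest>) = { $, bool, int, void }.
In <elsepart> -> <elsepart> <program> <rest>: add FIRST(<program> <rest>) = { bool, int, void }.
In <decls> -> <elsepart>: <elsepart> is at the end, add FOLLOW(<decls>) = { $, bool, int, void }.
In <stmts> -> <elsepart> <program>: add FIRST(<program>) = { bool, int, void }.
Union: FOLLOW(<elsepart>) = { $, bool, int, void }.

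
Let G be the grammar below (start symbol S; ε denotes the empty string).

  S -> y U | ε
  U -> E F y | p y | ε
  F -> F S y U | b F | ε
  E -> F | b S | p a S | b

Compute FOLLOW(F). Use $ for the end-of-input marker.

{ b, y }

In U -> E F y: add FIRST(y) = { y }.
In F -> F S y U: add FIRST(S y U) = { y }.
In F -> b F: F is at the end, add FOLLOW(F) = { b, y }.
In E -> F: F is at the end, add FOLLOW(E) = { b, y }.
Union: FOLLOW(F) = { b, y }.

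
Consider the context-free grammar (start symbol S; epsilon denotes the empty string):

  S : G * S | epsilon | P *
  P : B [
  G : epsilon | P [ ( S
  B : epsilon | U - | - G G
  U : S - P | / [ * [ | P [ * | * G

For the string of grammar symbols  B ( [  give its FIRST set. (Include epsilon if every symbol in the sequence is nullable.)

{ (, *, -, /, [ }

Add FIRST(B)\{epsilon} = { *, -, /, [ }; B is nullable, continue.
( is a terminal; add {(} and stop.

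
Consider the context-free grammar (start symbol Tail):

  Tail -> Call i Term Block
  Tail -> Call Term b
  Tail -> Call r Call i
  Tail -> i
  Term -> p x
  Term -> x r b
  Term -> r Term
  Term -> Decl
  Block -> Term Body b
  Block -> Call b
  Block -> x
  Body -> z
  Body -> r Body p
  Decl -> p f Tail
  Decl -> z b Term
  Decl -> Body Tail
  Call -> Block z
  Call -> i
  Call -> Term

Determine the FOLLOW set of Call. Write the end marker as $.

{ b, i, p, r, x, z }

In Tail -> Call i Term Block: add FIRST(i Term Block) = { i }.
In Tail -> Call Term b: add FIRST(Term b) = { p, r, x, z }.
In Tail -> Call r Call i: add FIRST(r Call i) = { r }.
In Tail -> Call r Call i: add FIRST(i) = { i }.
In Block -> Call b: add FIRST(b) = { b }.
Union: FOLLOW(Call) = { b, i, p, r, x, z }.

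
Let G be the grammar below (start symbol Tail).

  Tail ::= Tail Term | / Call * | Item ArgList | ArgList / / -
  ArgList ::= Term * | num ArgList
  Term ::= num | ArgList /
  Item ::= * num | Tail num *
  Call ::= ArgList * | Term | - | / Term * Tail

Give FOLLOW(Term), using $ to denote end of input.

In Tail ::= Tail Term: Term is at the end, add FOLLOW(Tail) = { $, *, num }.
In ArgList ::= Term *: add FIRST(*) = { * }.
In Call ::= Term: Term is at the end, add FOLLOW(Call) = { * }.
In Call ::= / Term * Tail: add FIRST(* Tail) = { * }.
Union: FOLLOW(Term) = { $, *, num }.

{ $, *, num }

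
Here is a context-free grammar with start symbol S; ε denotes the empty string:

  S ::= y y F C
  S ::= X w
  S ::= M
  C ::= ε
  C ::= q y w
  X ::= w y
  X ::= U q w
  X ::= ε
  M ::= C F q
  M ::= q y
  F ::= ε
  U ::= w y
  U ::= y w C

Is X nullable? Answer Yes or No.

Yes

X has an ε-production, so X ⇒ ε.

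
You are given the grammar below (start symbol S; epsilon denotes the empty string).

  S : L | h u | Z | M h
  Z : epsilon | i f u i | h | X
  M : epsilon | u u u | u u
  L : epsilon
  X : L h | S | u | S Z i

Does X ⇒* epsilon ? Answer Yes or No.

Yes

X : S and each of S is nullable, so X ⇒* epsilon.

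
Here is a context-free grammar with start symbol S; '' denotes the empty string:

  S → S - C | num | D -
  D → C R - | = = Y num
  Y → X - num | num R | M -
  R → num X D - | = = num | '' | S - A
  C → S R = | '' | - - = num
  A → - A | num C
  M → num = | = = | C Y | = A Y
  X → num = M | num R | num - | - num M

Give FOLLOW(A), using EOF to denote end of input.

In R → S - A: A is at the end, add FOLLOW(R) = { -, =, num }.
In A → - A: A is at the end, add FOLLOW(A) = { -, =, num }.
In M → = A Y: add FIRST(Y) = { -, =, num }.
Union: FOLLOW(A) = { -, =, num }.

{ -, =, num }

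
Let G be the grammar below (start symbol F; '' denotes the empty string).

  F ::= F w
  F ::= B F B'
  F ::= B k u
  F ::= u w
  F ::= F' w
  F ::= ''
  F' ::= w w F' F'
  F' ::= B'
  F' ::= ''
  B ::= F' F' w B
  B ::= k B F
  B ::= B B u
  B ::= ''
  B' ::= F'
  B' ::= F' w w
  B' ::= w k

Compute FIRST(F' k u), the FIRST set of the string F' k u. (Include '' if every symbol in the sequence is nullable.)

{ k, w }

Add FIRST(F')\{''} = { w }; F' is nullable, continue.
k is a terminal; add {k} and stop.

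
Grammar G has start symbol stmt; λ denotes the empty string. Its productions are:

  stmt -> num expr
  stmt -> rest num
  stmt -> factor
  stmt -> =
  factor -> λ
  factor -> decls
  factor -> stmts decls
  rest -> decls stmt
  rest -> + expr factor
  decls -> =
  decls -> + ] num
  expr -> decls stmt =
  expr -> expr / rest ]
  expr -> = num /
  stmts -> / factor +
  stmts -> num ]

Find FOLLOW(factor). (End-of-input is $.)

In stmt -> factor: factor is at the end, add FOLLOW(stmt) = { $, =, ], num }.
In rest -> + expr factor: factor is at the end, add FOLLOW(rest) = { ], num }.
In stmts -> / factor +: add FIRST(+) = { + }.
Union: FOLLOW(factor) = { $, +, =, ], num }.

{ $, +, =, ], num }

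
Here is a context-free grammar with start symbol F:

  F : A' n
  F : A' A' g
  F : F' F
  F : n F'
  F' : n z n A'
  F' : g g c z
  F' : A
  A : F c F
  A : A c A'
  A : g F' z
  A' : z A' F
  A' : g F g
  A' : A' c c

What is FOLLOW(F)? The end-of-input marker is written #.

F is the start symbol, so # ∈ FOLLOW(F).
In F : F' F: F is at the end, add FOLLOW(F) = { #, c, g, n, z }.
In A : F c F: add FIRST(c F) = { c }.
In A : F c F: F is at the end, add FOLLOW(A) = { #, c, g, n, z }.
In A' : z A' F: F is at the end, add FOLLOW(A') = { #, c, g, n, z }.
In A' : g F g: add FIRST(g) = { g }.
Union: FOLLOW(F) = { #, c, g, n, z }.

{ #, c, g, n, z }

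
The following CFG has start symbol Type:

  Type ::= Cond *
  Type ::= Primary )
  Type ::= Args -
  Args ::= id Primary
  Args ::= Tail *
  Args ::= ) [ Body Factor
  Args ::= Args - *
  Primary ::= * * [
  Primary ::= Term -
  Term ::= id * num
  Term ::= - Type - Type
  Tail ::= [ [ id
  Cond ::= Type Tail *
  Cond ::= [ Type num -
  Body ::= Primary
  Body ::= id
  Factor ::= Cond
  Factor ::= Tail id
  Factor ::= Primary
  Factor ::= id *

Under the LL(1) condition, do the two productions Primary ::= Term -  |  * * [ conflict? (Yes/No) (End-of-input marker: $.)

No

FIRST(Term -) = { -, id } and FIRST(* * [) = { * }.
The FIRST sets are disjoint and neither alternative is nullable — no conflict.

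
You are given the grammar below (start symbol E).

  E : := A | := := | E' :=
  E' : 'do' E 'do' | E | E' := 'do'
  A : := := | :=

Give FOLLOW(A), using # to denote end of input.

In E : := A: A is at the end, add FOLLOW(E) = { #, 'do', := }.
Union: FOLLOW(A) = { #, 'do', := }.

{ #, 'do', := }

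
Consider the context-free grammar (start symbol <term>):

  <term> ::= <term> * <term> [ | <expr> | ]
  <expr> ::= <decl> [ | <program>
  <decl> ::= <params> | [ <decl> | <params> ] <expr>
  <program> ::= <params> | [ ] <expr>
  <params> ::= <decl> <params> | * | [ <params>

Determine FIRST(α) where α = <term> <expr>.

Add FIRST(<term>) = { *, [, ] }; <term> is not nullable, stop.

{ *, [, ] }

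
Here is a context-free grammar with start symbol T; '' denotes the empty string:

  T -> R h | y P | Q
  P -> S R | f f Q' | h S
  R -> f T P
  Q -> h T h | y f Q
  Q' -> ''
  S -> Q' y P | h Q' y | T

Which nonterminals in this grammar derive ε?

Directly nullable (have an ''-production): Q'.
No other nonterminal has a production whose RHS symbols are all nullable.

{ Q' }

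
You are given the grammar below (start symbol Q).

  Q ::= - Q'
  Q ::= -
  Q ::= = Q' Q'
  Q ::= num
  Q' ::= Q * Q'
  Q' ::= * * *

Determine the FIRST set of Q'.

{ *, -, =, num }

From Q' ::= Q * Q': add FIRST(Q) = { -, =, num }.
Q' ::= * * * contributes {*}.
Union: FIRST(Q') = { *, -, =, num }.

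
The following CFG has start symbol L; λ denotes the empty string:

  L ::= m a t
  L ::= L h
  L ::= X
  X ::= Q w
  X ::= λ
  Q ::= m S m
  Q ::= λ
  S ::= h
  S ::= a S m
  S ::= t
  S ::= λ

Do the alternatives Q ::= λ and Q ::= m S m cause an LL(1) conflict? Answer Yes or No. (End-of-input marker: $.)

FIRST(λ) = { λ } and FIRST(m S m) = { m }.
The first is nullable but FOLLOW(Q) = { w } is disjoint from FIRST of the second.

No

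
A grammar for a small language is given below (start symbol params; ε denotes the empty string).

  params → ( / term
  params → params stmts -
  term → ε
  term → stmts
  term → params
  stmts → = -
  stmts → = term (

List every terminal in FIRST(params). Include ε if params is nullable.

params → ( / term contributes {(}.
From params → params stmts -: add FIRST(params) = { ( }.
Union: FIRST(params) = { ( }.

{ ( }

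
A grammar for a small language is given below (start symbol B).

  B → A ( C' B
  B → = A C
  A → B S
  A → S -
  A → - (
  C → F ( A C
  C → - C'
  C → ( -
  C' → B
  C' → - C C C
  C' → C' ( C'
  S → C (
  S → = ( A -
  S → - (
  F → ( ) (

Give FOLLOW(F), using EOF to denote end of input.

In C → F ( A C: add FIRST(( A C) = { ( }.
Union: FOLLOW(F) = { ( }.

{ ( }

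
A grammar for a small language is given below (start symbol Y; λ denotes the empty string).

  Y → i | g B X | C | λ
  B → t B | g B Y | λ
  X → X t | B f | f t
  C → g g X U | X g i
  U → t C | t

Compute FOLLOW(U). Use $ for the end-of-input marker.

{ $, f, g, i, t }

In C → g g X U: U is at the end, add FOLLOW(C) = { $, f, g, i, t }.
Union: FOLLOW(U) = { $, f, g, i, t }.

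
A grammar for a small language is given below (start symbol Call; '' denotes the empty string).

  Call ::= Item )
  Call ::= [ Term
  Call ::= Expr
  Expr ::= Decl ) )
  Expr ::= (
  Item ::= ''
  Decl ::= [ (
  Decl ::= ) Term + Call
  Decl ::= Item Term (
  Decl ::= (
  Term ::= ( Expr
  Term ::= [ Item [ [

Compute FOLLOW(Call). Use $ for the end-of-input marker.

{ $, ) }

Call is the start symbol, so $ ∈ FOLLOW(Call).
In Decl ::= ) Term + Call: Call is at the end, add FOLLOW(Decl) = { ) }.
Union: FOLLOW(Call) = { $, ) }.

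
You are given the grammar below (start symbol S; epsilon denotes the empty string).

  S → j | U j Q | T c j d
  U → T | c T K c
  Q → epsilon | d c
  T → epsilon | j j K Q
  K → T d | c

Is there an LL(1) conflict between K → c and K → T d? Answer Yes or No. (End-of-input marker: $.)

FIRST(c) = { c } and FIRST(T d) = { d, j }.
The FIRST sets are disjoint and neither alternative is nullable — no conflict.

No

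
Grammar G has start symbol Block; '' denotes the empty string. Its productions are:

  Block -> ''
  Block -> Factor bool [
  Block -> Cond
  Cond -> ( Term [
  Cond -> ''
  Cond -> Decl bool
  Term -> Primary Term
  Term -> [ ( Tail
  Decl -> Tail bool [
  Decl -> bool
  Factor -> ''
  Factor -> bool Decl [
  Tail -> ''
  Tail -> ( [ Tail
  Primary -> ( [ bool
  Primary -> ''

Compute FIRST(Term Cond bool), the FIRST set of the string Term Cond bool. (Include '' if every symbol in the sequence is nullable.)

{ (, [ }

Add FIRST(Term) = { (, [ }; Term is not nullable, stop.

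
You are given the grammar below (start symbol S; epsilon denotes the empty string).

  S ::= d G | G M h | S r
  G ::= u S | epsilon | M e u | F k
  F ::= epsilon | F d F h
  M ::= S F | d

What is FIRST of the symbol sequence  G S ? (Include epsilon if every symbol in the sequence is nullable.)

{ d, k, u }

Add FIRST(G)\{epsilon} = { d, k, u }; G is nullable, continue.
Add FIRST(S) = { d, k, u }; S is not nullable, stop.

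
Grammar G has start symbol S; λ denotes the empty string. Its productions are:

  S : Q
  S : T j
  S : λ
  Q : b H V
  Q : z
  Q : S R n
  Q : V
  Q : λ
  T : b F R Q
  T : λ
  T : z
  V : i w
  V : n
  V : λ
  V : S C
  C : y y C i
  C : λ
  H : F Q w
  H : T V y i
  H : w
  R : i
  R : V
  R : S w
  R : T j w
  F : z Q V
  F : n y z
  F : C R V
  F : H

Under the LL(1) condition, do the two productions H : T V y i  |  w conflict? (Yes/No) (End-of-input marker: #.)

FIRST(T V y i) = { b, i, j, n, w, y, z } and FIRST(w) = { w }.
Both contain w, so the two alternatives are not disjoint — LL(1) conflict.

Yes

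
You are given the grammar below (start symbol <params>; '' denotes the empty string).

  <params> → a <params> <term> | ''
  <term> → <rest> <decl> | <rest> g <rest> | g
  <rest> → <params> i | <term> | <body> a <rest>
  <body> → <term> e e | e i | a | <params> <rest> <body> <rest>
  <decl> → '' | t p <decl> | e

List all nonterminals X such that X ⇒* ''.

Directly nullable (have an ''-production): <params>, <decl>.
No other nonterminal has a production whose RHS symbols are all nullable.

{ <decl>, <params> }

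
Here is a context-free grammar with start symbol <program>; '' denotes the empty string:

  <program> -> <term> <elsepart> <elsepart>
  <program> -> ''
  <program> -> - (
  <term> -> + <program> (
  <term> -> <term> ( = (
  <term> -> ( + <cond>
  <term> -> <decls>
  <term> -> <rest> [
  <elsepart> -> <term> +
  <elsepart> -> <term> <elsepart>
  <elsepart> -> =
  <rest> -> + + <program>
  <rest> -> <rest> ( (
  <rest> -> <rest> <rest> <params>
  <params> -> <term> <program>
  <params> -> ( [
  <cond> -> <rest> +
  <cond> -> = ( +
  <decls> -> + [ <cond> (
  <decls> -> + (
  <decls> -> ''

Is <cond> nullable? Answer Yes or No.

Nullable nonterminals: <decls>, <params>, <program>, <term>.
No production of <cond> has an RHS whose symbols are all nullable, so <cond> is not nullable.

No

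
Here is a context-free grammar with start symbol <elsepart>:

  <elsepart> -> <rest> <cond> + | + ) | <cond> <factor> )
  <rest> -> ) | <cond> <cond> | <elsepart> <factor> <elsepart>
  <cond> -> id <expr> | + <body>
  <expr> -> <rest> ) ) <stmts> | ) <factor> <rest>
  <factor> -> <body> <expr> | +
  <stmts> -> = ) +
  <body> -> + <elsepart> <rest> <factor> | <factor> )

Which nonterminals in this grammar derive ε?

{ } (none)

No nonterminal has an empty production or an RHS whose symbols are all nullable.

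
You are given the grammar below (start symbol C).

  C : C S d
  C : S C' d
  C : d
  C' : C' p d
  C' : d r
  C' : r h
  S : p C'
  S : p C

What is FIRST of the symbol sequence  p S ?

{ p }

p is a terminal; add {p} and stop.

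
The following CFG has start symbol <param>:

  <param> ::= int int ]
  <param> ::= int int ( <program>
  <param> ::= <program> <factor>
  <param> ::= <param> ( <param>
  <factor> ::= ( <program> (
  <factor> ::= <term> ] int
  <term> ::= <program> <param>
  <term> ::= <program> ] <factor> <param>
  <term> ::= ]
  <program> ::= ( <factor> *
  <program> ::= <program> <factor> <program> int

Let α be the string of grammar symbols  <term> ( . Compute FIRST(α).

Add FIRST(<term>) = { (, ] }; <term> is not nullable, stop.

{ (, ] }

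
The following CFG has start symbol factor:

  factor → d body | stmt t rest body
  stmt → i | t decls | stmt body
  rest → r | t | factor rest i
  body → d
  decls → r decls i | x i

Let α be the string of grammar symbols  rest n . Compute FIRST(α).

Add FIRST(rest) = { d, i, r, t }; rest is not nullable, stop.

{ d, i, r, t }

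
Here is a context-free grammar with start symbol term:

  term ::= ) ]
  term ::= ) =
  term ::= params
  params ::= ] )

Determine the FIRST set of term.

{ ), ] }

term ::= ) ] contributes {)}.
term ::= ) = contributes {)}.
From term ::= params: add FIRST(params) = { ] }.
Union: FIRST(term) = { ), ] }.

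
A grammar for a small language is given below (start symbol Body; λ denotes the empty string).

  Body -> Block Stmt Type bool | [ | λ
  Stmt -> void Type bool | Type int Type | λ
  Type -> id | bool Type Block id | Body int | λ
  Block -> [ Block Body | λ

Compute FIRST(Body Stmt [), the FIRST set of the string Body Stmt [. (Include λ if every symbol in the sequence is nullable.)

{ [, bool, id, int, void }

Add FIRST(Body)\{λ} = { [, bool, id, int, void }; Body is nullable, continue.
Add FIRST(Stmt)\{λ} = { [, bool, id, int, void }; Stmt is nullable, continue.
[ is a terminal; add {[} and stop.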